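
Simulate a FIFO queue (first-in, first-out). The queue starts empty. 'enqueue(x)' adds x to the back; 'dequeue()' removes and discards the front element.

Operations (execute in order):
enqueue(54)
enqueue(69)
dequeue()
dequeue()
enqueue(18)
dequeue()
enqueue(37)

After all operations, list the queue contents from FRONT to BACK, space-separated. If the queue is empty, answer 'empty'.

Answer: 37

Derivation:
enqueue(54): [54]
enqueue(69): [54, 69]
dequeue(): [69]
dequeue(): []
enqueue(18): [18]
dequeue(): []
enqueue(37): [37]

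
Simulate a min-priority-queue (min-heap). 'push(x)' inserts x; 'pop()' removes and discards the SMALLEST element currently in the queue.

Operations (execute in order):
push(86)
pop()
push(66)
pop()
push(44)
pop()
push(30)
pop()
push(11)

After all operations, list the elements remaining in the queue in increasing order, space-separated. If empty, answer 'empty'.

Answer: 11

Derivation:
push(86): heap contents = [86]
pop() → 86: heap contents = []
push(66): heap contents = [66]
pop() → 66: heap contents = []
push(44): heap contents = [44]
pop() → 44: heap contents = []
push(30): heap contents = [30]
pop() → 30: heap contents = []
push(11): heap contents = [11]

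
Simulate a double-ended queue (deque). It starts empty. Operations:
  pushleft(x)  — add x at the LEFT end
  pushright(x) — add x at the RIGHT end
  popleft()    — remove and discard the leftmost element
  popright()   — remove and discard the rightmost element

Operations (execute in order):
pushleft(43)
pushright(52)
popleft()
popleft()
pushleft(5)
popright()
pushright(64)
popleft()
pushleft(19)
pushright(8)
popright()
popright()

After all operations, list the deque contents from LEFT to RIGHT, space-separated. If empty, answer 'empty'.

Answer: empty

Derivation:
pushleft(43): [43]
pushright(52): [43, 52]
popleft(): [52]
popleft(): []
pushleft(5): [5]
popright(): []
pushright(64): [64]
popleft(): []
pushleft(19): [19]
pushright(8): [19, 8]
popright(): [19]
popright(): []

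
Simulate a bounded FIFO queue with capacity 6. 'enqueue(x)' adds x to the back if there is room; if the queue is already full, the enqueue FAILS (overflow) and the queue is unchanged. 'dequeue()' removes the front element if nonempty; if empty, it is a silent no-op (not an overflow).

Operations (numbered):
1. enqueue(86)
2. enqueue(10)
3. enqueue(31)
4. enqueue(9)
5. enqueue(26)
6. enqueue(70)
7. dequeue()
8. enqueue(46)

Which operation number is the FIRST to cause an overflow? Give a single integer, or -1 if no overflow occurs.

Answer: -1

Derivation:
1. enqueue(86): size=1
2. enqueue(10): size=2
3. enqueue(31): size=3
4. enqueue(9): size=4
5. enqueue(26): size=5
6. enqueue(70): size=6
7. dequeue(): size=5
8. enqueue(46): size=6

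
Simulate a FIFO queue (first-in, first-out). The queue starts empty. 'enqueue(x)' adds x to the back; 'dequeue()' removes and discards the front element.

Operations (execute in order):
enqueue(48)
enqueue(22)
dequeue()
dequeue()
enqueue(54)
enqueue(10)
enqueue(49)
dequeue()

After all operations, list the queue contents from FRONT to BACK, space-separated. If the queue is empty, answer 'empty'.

Answer: 10 49

Derivation:
enqueue(48): [48]
enqueue(22): [48, 22]
dequeue(): [22]
dequeue(): []
enqueue(54): [54]
enqueue(10): [54, 10]
enqueue(49): [54, 10, 49]
dequeue(): [10, 49]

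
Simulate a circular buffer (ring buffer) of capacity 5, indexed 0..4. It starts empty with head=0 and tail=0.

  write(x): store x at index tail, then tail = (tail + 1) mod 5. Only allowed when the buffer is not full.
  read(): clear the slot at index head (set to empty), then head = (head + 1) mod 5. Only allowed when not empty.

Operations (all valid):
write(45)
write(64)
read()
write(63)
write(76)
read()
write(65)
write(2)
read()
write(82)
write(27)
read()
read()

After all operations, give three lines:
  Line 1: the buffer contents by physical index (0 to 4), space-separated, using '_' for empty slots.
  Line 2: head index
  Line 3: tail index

write(45): buf=[45 _ _ _ _], head=0, tail=1, size=1
write(64): buf=[45 64 _ _ _], head=0, tail=2, size=2
read(): buf=[_ 64 _ _ _], head=1, tail=2, size=1
write(63): buf=[_ 64 63 _ _], head=1, tail=3, size=2
write(76): buf=[_ 64 63 76 _], head=1, tail=4, size=3
read(): buf=[_ _ 63 76 _], head=2, tail=4, size=2
write(65): buf=[_ _ 63 76 65], head=2, tail=0, size=3
write(2): buf=[2 _ 63 76 65], head=2, tail=1, size=4
read(): buf=[2 _ _ 76 65], head=3, tail=1, size=3
write(82): buf=[2 82 _ 76 65], head=3, tail=2, size=4
write(27): buf=[2 82 27 76 65], head=3, tail=3, size=5
read(): buf=[2 82 27 _ 65], head=4, tail=3, size=4
read(): buf=[2 82 27 _ _], head=0, tail=3, size=3

Answer: 2 82 27 _ _
0
3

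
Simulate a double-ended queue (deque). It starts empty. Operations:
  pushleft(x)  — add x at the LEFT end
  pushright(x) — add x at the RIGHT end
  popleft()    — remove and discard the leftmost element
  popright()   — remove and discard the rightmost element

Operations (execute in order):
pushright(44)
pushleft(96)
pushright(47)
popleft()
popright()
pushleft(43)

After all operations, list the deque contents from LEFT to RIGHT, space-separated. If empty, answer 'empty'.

Answer: 43 44

Derivation:
pushright(44): [44]
pushleft(96): [96, 44]
pushright(47): [96, 44, 47]
popleft(): [44, 47]
popright(): [44]
pushleft(43): [43, 44]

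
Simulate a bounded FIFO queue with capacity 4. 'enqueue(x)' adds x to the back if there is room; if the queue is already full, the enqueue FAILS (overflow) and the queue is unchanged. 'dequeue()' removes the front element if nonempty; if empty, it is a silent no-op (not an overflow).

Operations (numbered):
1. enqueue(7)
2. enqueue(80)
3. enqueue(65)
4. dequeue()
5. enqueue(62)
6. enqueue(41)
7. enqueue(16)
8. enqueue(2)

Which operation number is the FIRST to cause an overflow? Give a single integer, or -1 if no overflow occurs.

Answer: 7

Derivation:
1. enqueue(7): size=1
2. enqueue(80): size=2
3. enqueue(65): size=3
4. dequeue(): size=2
5. enqueue(62): size=3
6. enqueue(41): size=4
7. enqueue(16): size=4=cap → OVERFLOW (fail)
8. enqueue(2): size=4=cap → OVERFLOW (fail)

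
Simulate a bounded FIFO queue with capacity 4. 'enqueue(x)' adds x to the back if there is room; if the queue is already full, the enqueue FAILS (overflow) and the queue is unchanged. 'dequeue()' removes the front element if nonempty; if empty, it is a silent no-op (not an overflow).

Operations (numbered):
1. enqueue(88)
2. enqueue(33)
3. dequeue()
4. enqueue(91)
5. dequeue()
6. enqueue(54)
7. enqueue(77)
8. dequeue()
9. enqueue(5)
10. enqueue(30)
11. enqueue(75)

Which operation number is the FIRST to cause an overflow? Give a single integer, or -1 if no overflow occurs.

Answer: 11

Derivation:
1. enqueue(88): size=1
2. enqueue(33): size=2
3. dequeue(): size=1
4. enqueue(91): size=2
5. dequeue(): size=1
6. enqueue(54): size=2
7. enqueue(77): size=3
8. dequeue(): size=2
9. enqueue(5): size=3
10. enqueue(30): size=4
11. enqueue(75): size=4=cap → OVERFLOW (fail)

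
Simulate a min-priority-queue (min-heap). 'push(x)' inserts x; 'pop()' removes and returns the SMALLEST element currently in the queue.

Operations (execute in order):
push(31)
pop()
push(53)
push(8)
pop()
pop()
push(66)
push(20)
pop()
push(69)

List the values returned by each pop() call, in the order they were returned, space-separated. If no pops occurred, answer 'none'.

push(31): heap contents = [31]
pop() → 31: heap contents = []
push(53): heap contents = [53]
push(8): heap contents = [8, 53]
pop() → 8: heap contents = [53]
pop() → 53: heap contents = []
push(66): heap contents = [66]
push(20): heap contents = [20, 66]
pop() → 20: heap contents = [66]
push(69): heap contents = [66, 69]

Answer: 31 8 53 20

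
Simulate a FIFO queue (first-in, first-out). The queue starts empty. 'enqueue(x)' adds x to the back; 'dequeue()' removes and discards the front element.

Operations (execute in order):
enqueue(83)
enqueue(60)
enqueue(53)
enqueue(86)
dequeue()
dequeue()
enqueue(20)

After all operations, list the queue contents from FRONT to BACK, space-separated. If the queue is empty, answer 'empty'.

enqueue(83): [83]
enqueue(60): [83, 60]
enqueue(53): [83, 60, 53]
enqueue(86): [83, 60, 53, 86]
dequeue(): [60, 53, 86]
dequeue(): [53, 86]
enqueue(20): [53, 86, 20]

Answer: 53 86 20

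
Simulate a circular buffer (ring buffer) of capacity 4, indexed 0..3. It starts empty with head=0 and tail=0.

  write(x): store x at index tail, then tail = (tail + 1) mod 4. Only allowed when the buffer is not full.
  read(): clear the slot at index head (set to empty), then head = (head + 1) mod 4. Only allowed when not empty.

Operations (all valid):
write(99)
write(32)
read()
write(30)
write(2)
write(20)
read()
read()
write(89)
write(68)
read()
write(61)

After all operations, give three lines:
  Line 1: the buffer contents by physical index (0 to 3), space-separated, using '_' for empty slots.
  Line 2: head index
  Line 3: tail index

write(99): buf=[99 _ _ _], head=0, tail=1, size=1
write(32): buf=[99 32 _ _], head=0, tail=2, size=2
read(): buf=[_ 32 _ _], head=1, tail=2, size=1
write(30): buf=[_ 32 30 _], head=1, tail=3, size=2
write(2): buf=[_ 32 30 2], head=1, tail=0, size=3
write(20): buf=[20 32 30 2], head=1, tail=1, size=4
read(): buf=[20 _ 30 2], head=2, tail=1, size=3
read(): buf=[20 _ _ 2], head=3, tail=1, size=2
write(89): buf=[20 89 _ 2], head=3, tail=2, size=3
write(68): buf=[20 89 68 2], head=3, tail=3, size=4
read(): buf=[20 89 68 _], head=0, tail=3, size=3
write(61): buf=[20 89 68 61], head=0, tail=0, size=4

Answer: 20 89 68 61
0
0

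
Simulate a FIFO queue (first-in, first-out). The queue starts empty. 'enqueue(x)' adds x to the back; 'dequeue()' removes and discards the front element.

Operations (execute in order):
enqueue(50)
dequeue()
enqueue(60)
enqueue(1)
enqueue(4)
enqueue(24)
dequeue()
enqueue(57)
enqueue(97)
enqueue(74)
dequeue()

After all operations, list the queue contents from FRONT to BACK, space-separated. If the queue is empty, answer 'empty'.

enqueue(50): [50]
dequeue(): []
enqueue(60): [60]
enqueue(1): [60, 1]
enqueue(4): [60, 1, 4]
enqueue(24): [60, 1, 4, 24]
dequeue(): [1, 4, 24]
enqueue(57): [1, 4, 24, 57]
enqueue(97): [1, 4, 24, 57, 97]
enqueue(74): [1, 4, 24, 57, 97, 74]
dequeue(): [4, 24, 57, 97, 74]

Answer: 4 24 57 97 74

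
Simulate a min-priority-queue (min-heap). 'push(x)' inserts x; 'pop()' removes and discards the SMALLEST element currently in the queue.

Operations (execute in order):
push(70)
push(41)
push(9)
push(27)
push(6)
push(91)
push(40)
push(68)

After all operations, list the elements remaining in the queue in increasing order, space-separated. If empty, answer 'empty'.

push(70): heap contents = [70]
push(41): heap contents = [41, 70]
push(9): heap contents = [9, 41, 70]
push(27): heap contents = [9, 27, 41, 70]
push(6): heap contents = [6, 9, 27, 41, 70]
push(91): heap contents = [6, 9, 27, 41, 70, 91]
push(40): heap contents = [6, 9, 27, 40, 41, 70, 91]
push(68): heap contents = [6, 9, 27, 40, 41, 68, 70, 91]

Answer: 6 9 27 40 41 68 70 91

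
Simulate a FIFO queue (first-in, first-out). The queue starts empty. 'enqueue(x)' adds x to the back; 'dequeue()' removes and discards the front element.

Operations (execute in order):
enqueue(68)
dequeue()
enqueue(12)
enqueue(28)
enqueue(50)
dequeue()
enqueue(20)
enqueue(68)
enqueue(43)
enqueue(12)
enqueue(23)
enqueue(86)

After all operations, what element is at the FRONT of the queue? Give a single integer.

enqueue(68): queue = [68]
dequeue(): queue = []
enqueue(12): queue = [12]
enqueue(28): queue = [12, 28]
enqueue(50): queue = [12, 28, 50]
dequeue(): queue = [28, 50]
enqueue(20): queue = [28, 50, 20]
enqueue(68): queue = [28, 50, 20, 68]
enqueue(43): queue = [28, 50, 20, 68, 43]
enqueue(12): queue = [28, 50, 20, 68, 43, 12]
enqueue(23): queue = [28, 50, 20, 68, 43, 12, 23]
enqueue(86): queue = [28, 50, 20, 68, 43, 12, 23, 86]

Answer: 28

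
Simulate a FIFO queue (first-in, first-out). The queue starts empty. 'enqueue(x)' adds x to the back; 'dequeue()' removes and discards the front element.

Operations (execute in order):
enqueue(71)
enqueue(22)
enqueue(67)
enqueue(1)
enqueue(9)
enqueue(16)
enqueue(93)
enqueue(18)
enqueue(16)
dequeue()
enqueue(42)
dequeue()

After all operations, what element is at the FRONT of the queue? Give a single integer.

enqueue(71): queue = [71]
enqueue(22): queue = [71, 22]
enqueue(67): queue = [71, 22, 67]
enqueue(1): queue = [71, 22, 67, 1]
enqueue(9): queue = [71, 22, 67, 1, 9]
enqueue(16): queue = [71, 22, 67, 1, 9, 16]
enqueue(93): queue = [71, 22, 67, 1, 9, 16, 93]
enqueue(18): queue = [71, 22, 67, 1, 9, 16, 93, 18]
enqueue(16): queue = [71, 22, 67, 1, 9, 16, 93, 18, 16]
dequeue(): queue = [22, 67, 1, 9, 16, 93, 18, 16]
enqueue(42): queue = [22, 67, 1, 9, 16, 93, 18, 16, 42]
dequeue(): queue = [67, 1, 9, 16, 93, 18, 16, 42]

Answer: 67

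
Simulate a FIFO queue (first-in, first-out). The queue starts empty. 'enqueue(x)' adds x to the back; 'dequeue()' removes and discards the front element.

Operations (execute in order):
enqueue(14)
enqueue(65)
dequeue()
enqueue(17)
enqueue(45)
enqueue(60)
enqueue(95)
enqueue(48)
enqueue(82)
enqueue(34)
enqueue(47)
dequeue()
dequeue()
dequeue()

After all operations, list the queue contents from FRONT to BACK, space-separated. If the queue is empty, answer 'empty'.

Answer: 60 95 48 82 34 47

Derivation:
enqueue(14): [14]
enqueue(65): [14, 65]
dequeue(): [65]
enqueue(17): [65, 17]
enqueue(45): [65, 17, 45]
enqueue(60): [65, 17, 45, 60]
enqueue(95): [65, 17, 45, 60, 95]
enqueue(48): [65, 17, 45, 60, 95, 48]
enqueue(82): [65, 17, 45, 60, 95, 48, 82]
enqueue(34): [65, 17, 45, 60, 95, 48, 82, 34]
enqueue(47): [65, 17, 45, 60, 95, 48, 82, 34, 47]
dequeue(): [17, 45, 60, 95, 48, 82, 34, 47]
dequeue(): [45, 60, 95, 48, 82, 34, 47]
dequeue(): [60, 95, 48, 82, 34, 47]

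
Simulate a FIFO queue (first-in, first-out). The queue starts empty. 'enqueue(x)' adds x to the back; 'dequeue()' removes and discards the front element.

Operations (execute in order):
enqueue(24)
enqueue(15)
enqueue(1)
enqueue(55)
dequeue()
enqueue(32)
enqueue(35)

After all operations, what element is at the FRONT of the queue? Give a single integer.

Answer: 15

Derivation:
enqueue(24): queue = [24]
enqueue(15): queue = [24, 15]
enqueue(1): queue = [24, 15, 1]
enqueue(55): queue = [24, 15, 1, 55]
dequeue(): queue = [15, 1, 55]
enqueue(32): queue = [15, 1, 55, 32]
enqueue(35): queue = [15, 1, 55, 32, 35]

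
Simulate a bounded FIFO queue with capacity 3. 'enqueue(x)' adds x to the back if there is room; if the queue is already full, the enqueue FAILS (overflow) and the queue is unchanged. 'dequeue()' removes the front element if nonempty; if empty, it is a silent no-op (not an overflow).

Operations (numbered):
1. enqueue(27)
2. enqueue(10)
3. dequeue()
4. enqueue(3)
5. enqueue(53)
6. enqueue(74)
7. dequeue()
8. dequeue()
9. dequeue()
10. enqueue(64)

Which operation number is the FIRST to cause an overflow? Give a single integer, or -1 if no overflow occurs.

Answer: 6

Derivation:
1. enqueue(27): size=1
2. enqueue(10): size=2
3. dequeue(): size=1
4. enqueue(3): size=2
5. enqueue(53): size=3
6. enqueue(74): size=3=cap → OVERFLOW (fail)
7. dequeue(): size=2
8. dequeue(): size=1
9. dequeue(): size=0
10. enqueue(64): size=1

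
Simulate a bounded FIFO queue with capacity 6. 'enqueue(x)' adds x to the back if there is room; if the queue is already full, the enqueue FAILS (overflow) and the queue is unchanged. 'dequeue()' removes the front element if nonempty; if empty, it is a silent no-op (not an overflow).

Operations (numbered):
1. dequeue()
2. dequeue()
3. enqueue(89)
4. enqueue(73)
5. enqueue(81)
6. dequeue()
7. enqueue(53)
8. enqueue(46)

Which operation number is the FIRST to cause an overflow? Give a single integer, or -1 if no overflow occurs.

1. dequeue(): empty, no-op, size=0
2. dequeue(): empty, no-op, size=0
3. enqueue(89): size=1
4. enqueue(73): size=2
5. enqueue(81): size=3
6. dequeue(): size=2
7. enqueue(53): size=3
8. enqueue(46): size=4

Answer: -1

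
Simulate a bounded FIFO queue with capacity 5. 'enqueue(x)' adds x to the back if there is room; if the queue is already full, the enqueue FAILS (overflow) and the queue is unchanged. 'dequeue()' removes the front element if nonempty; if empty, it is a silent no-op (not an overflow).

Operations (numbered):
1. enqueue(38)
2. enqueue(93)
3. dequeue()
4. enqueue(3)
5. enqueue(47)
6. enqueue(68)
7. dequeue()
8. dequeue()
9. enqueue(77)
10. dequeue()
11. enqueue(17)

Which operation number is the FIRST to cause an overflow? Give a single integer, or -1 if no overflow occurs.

1. enqueue(38): size=1
2. enqueue(93): size=2
3. dequeue(): size=1
4. enqueue(3): size=2
5. enqueue(47): size=3
6. enqueue(68): size=4
7. dequeue(): size=3
8. dequeue(): size=2
9. enqueue(77): size=3
10. dequeue(): size=2
11. enqueue(17): size=3

Answer: -1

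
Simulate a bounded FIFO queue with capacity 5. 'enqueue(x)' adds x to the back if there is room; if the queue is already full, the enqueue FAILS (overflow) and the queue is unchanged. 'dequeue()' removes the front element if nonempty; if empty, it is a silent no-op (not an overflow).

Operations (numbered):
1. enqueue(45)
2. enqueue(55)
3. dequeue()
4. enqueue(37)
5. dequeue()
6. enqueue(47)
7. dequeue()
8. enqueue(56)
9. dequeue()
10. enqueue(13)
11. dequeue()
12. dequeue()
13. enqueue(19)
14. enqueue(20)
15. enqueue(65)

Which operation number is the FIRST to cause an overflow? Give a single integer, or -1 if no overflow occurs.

1. enqueue(45): size=1
2. enqueue(55): size=2
3. dequeue(): size=1
4. enqueue(37): size=2
5. dequeue(): size=1
6. enqueue(47): size=2
7. dequeue(): size=1
8. enqueue(56): size=2
9. dequeue(): size=1
10. enqueue(13): size=2
11. dequeue(): size=1
12. dequeue(): size=0
13. enqueue(19): size=1
14. enqueue(20): size=2
15. enqueue(65): size=3

Answer: -1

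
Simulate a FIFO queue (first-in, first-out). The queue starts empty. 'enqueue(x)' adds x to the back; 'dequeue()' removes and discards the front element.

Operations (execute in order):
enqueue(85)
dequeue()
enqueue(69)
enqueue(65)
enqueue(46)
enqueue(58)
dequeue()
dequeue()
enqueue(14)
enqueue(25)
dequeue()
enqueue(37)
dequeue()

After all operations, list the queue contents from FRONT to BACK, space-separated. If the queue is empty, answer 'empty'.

Answer: 14 25 37

Derivation:
enqueue(85): [85]
dequeue(): []
enqueue(69): [69]
enqueue(65): [69, 65]
enqueue(46): [69, 65, 46]
enqueue(58): [69, 65, 46, 58]
dequeue(): [65, 46, 58]
dequeue(): [46, 58]
enqueue(14): [46, 58, 14]
enqueue(25): [46, 58, 14, 25]
dequeue(): [58, 14, 25]
enqueue(37): [58, 14, 25, 37]
dequeue(): [14, 25, 37]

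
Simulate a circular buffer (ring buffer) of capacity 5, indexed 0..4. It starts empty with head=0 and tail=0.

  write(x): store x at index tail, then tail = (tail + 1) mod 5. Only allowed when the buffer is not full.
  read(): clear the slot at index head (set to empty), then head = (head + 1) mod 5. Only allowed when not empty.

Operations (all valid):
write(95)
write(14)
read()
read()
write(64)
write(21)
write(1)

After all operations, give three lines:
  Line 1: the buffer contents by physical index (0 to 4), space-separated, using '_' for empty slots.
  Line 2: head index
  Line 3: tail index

write(95): buf=[95 _ _ _ _], head=0, tail=1, size=1
write(14): buf=[95 14 _ _ _], head=0, tail=2, size=2
read(): buf=[_ 14 _ _ _], head=1, tail=2, size=1
read(): buf=[_ _ _ _ _], head=2, tail=2, size=0
write(64): buf=[_ _ 64 _ _], head=2, tail=3, size=1
write(21): buf=[_ _ 64 21 _], head=2, tail=4, size=2
write(1): buf=[_ _ 64 21 1], head=2, tail=0, size=3

Answer: _ _ 64 21 1
2
0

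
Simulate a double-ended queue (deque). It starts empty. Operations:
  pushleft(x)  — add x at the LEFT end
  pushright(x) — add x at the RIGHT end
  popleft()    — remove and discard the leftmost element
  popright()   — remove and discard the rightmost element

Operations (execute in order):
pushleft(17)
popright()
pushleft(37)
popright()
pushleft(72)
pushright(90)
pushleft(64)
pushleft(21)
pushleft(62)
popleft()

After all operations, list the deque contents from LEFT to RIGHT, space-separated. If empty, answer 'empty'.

pushleft(17): [17]
popright(): []
pushleft(37): [37]
popright(): []
pushleft(72): [72]
pushright(90): [72, 90]
pushleft(64): [64, 72, 90]
pushleft(21): [21, 64, 72, 90]
pushleft(62): [62, 21, 64, 72, 90]
popleft(): [21, 64, 72, 90]

Answer: 21 64 72 90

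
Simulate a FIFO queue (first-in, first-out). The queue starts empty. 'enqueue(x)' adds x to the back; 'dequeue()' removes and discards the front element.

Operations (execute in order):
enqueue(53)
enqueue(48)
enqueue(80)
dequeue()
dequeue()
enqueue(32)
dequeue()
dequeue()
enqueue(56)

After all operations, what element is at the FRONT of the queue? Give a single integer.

Answer: 56

Derivation:
enqueue(53): queue = [53]
enqueue(48): queue = [53, 48]
enqueue(80): queue = [53, 48, 80]
dequeue(): queue = [48, 80]
dequeue(): queue = [80]
enqueue(32): queue = [80, 32]
dequeue(): queue = [32]
dequeue(): queue = []
enqueue(56): queue = [56]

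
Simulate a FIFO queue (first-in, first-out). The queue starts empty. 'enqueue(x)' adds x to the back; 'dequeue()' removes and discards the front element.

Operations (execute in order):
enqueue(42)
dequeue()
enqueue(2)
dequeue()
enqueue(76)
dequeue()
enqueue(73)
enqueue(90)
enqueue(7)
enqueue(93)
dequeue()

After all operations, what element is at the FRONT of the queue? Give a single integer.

enqueue(42): queue = [42]
dequeue(): queue = []
enqueue(2): queue = [2]
dequeue(): queue = []
enqueue(76): queue = [76]
dequeue(): queue = []
enqueue(73): queue = [73]
enqueue(90): queue = [73, 90]
enqueue(7): queue = [73, 90, 7]
enqueue(93): queue = [73, 90, 7, 93]
dequeue(): queue = [90, 7, 93]

Answer: 90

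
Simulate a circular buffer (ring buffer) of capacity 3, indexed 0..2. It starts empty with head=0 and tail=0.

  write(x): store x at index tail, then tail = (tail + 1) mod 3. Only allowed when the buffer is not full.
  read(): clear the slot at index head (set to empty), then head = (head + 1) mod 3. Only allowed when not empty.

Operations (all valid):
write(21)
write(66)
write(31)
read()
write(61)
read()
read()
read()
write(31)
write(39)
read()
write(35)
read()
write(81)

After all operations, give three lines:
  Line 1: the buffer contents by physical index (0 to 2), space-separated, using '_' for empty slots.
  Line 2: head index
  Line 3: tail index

Answer: 35 81 _
0
2

Derivation:
write(21): buf=[21 _ _], head=0, tail=1, size=1
write(66): buf=[21 66 _], head=0, tail=2, size=2
write(31): buf=[21 66 31], head=0, tail=0, size=3
read(): buf=[_ 66 31], head=1, tail=0, size=2
write(61): buf=[61 66 31], head=1, tail=1, size=3
read(): buf=[61 _ 31], head=2, tail=1, size=2
read(): buf=[61 _ _], head=0, tail=1, size=1
read(): buf=[_ _ _], head=1, tail=1, size=0
write(31): buf=[_ 31 _], head=1, tail=2, size=1
write(39): buf=[_ 31 39], head=1, tail=0, size=2
read(): buf=[_ _ 39], head=2, tail=0, size=1
write(35): buf=[35 _ 39], head=2, tail=1, size=2
read(): buf=[35 _ _], head=0, tail=1, size=1
write(81): buf=[35 81 _], head=0, tail=2, size=2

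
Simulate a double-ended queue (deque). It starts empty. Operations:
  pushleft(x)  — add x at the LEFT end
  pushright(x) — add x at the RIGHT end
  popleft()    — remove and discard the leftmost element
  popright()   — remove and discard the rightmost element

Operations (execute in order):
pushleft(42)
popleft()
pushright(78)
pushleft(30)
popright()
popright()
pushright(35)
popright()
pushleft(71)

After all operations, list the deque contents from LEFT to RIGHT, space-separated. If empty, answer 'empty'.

Answer: 71

Derivation:
pushleft(42): [42]
popleft(): []
pushright(78): [78]
pushleft(30): [30, 78]
popright(): [30]
popright(): []
pushright(35): [35]
popright(): []
pushleft(71): [71]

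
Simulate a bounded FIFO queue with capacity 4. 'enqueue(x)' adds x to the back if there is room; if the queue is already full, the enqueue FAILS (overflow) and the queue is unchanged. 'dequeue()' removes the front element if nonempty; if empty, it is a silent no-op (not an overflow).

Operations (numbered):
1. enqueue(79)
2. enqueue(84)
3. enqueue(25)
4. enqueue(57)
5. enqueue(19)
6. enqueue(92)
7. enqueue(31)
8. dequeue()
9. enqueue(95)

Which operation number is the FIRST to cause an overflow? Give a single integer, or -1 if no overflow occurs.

Answer: 5

Derivation:
1. enqueue(79): size=1
2. enqueue(84): size=2
3. enqueue(25): size=3
4. enqueue(57): size=4
5. enqueue(19): size=4=cap → OVERFLOW (fail)
6. enqueue(92): size=4=cap → OVERFLOW (fail)
7. enqueue(31): size=4=cap → OVERFLOW (fail)
8. dequeue(): size=3
9. enqueue(95): size=4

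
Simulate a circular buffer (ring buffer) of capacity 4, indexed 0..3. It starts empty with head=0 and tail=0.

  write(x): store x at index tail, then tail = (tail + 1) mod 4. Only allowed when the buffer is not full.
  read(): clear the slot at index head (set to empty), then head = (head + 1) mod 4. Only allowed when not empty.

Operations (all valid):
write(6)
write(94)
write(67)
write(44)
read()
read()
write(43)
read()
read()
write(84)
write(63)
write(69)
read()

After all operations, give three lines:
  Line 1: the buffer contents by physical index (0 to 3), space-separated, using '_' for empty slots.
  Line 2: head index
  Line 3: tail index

Answer: _ 84 63 69
1
0

Derivation:
write(6): buf=[6 _ _ _], head=0, tail=1, size=1
write(94): buf=[6 94 _ _], head=0, tail=2, size=2
write(67): buf=[6 94 67 _], head=0, tail=3, size=3
write(44): buf=[6 94 67 44], head=0, tail=0, size=4
read(): buf=[_ 94 67 44], head=1, tail=0, size=3
read(): buf=[_ _ 67 44], head=2, tail=0, size=2
write(43): buf=[43 _ 67 44], head=2, tail=1, size=3
read(): buf=[43 _ _ 44], head=3, tail=1, size=2
read(): buf=[43 _ _ _], head=0, tail=1, size=1
write(84): buf=[43 84 _ _], head=0, tail=2, size=2
write(63): buf=[43 84 63 _], head=0, tail=3, size=3
write(69): buf=[43 84 63 69], head=0, tail=0, size=4
read(): buf=[_ 84 63 69], head=1, tail=0, size=3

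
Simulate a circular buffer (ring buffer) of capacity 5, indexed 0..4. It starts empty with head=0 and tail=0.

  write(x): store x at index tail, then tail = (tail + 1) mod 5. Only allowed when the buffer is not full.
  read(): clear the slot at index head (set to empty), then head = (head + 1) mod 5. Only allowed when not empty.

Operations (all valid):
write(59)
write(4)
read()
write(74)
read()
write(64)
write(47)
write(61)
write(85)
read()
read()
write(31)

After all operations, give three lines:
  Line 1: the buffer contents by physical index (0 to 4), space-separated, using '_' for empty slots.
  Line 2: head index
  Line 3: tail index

write(59): buf=[59 _ _ _ _], head=0, tail=1, size=1
write(4): buf=[59 4 _ _ _], head=0, tail=2, size=2
read(): buf=[_ 4 _ _ _], head=1, tail=2, size=1
write(74): buf=[_ 4 74 _ _], head=1, tail=3, size=2
read(): buf=[_ _ 74 _ _], head=2, tail=3, size=1
write(64): buf=[_ _ 74 64 _], head=2, tail=4, size=2
write(47): buf=[_ _ 74 64 47], head=2, tail=0, size=3
write(61): buf=[61 _ 74 64 47], head=2, tail=1, size=4
write(85): buf=[61 85 74 64 47], head=2, tail=2, size=5
read(): buf=[61 85 _ 64 47], head=3, tail=2, size=4
read(): buf=[61 85 _ _ 47], head=4, tail=2, size=3
write(31): buf=[61 85 31 _ 47], head=4, tail=3, size=4

Answer: 61 85 31 _ 47
4
3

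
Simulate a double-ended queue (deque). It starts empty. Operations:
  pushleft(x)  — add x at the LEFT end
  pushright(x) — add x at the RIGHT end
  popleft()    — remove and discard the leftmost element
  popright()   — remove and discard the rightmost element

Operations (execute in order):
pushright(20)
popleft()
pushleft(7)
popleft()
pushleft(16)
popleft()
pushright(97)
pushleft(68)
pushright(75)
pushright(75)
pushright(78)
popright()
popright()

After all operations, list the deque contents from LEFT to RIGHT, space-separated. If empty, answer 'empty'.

Answer: 68 97 75

Derivation:
pushright(20): [20]
popleft(): []
pushleft(7): [7]
popleft(): []
pushleft(16): [16]
popleft(): []
pushright(97): [97]
pushleft(68): [68, 97]
pushright(75): [68, 97, 75]
pushright(75): [68, 97, 75, 75]
pushright(78): [68, 97, 75, 75, 78]
popright(): [68, 97, 75, 75]
popright(): [68, 97, 75]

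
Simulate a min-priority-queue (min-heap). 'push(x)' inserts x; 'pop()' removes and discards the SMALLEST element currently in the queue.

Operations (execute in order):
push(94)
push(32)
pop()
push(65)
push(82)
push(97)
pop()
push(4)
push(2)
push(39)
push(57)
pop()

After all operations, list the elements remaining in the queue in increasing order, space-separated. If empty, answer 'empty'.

Answer: 4 39 57 82 94 97

Derivation:
push(94): heap contents = [94]
push(32): heap contents = [32, 94]
pop() → 32: heap contents = [94]
push(65): heap contents = [65, 94]
push(82): heap contents = [65, 82, 94]
push(97): heap contents = [65, 82, 94, 97]
pop() → 65: heap contents = [82, 94, 97]
push(4): heap contents = [4, 82, 94, 97]
push(2): heap contents = [2, 4, 82, 94, 97]
push(39): heap contents = [2, 4, 39, 82, 94, 97]
push(57): heap contents = [2, 4, 39, 57, 82, 94, 97]
pop() → 2: heap contents = [4, 39, 57, 82, 94, 97]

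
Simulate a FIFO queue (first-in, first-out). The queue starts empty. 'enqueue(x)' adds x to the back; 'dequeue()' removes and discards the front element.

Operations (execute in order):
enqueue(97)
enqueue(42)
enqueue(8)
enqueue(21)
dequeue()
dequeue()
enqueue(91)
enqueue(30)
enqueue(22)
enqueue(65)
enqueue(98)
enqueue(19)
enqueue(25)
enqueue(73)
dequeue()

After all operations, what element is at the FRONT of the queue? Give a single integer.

enqueue(97): queue = [97]
enqueue(42): queue = [97, 42]
enqueue(8): queue = [97, 42, 8]
enqueue(21): queue = [97, 42, 8, 21]
dequeue(): queue = [42, 8, 21]
dequeue(): queue = [8, 21]
enqueue(91): queue = [8, 21, 91]
enqueue(30): queue = [8, 21, 91, 30]
enqueue(22): queue = [8, 21, 91, 30, 22]
enqueue(65): queue = [8, 21, 91, 30, 22, 65]
enqueue(98): queue = [8, 21, 91, 30, 22, 65, 98]
enqueue(19): queue = [8, 21, 91, 30, 22, 65, 98, 19]
enqueue(25): queue = [8, 21, 91, 30, 22, 65, 98, 19, 25]
enqueue(73): queue = [8, 21, 91, 30, 22, 65, 98, 19, 25, 73]
dequeue(): queue = [21, 91, 30, 22, 65, 98, 19, 25, 73]

Answer: 21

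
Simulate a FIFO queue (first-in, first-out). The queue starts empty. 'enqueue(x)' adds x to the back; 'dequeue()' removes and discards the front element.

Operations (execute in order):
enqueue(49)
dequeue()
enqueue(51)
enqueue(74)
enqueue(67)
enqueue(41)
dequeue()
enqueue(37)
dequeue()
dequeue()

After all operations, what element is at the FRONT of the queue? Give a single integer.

Answer: 41

Derivation:
enqueue(49): queue = [49]
dequeue(): queue = []
enqueue(51): queue = [51]
enqueue(74): queue = [51, 74]
enqueue(67): queue = [51, 74, 67]
enqueue(41): queue = [51, 74, 67, 41]
dequeue(): queue = [74, 67, 41]
enqueue(37): queue = [74, 67, 41, 37]
dequeue(): queue = [67, 41, 37]
dequeue(): queue = [41, 37]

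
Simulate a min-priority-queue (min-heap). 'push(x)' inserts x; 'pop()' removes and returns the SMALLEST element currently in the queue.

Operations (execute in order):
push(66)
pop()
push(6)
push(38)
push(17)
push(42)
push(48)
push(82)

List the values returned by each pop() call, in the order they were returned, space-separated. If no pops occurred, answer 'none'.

push(66): heap contents = [66]
pop() → 66: heap contents = []
push(6): heap contents = [6]
push(38): heap contents = [6, 38]
push(17): heap contents = [6, 17, 38]
push(42): heap contents = [6, 17, 38, 42]
push(48): heap contents = [6, 17, 38, 42, 48]
push(82): heap contents = [6, 17, 38, 42, 48, 82]

Answer: 66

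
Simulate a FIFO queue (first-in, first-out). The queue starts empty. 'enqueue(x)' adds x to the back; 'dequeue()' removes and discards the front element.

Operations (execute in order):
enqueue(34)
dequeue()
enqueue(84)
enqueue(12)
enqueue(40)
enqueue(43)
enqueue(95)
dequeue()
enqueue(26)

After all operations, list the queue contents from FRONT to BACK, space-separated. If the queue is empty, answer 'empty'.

Answer: 12 40 43 95 26

Derivation:
enqueue(34): [34]
dequeue(): []
enqueue(84): [84]
enqueue(12): [84, 12]
enqueue(40): [84, 12, 40]
enqueue(43): [84, 12, 40, 43]
enqueue(95): [84, 12, 40, 43, 95]
dequeue(): [12, 40, 43, 95]
enqueue(26): [12, 40, 43, 95, 26]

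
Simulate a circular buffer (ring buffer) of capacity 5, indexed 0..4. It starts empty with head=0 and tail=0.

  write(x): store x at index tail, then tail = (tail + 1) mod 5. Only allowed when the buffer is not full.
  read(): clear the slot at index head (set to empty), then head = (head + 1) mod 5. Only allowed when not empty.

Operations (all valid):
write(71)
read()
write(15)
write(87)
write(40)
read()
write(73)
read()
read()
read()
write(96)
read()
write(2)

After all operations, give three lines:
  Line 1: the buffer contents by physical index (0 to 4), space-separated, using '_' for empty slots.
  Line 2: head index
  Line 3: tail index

Answer: _ 2 _ _ _
1
2

Derivation:
write(71): buf=[71 _ _ _ _], head=0, tail=1, size=1
read(): buf=[_ _ _ _ _], head=1, tail=1, size=0
write(15): buf=[_ 15 _ _ _], head=1, tail=2, size=1
write(87): buf=[_ 15 87 _ _], head=1, tail=3, size=2
write(40): buf=[_ 15 87 40 _], head=1, tail=4, size=3
read(): buf=[_ _ 87 40 _], head=2, tail=4, size=2
write(73): buf=[_ _ 87 40 73], head=2, tail=0, size=3
read(): buf=[_ _ _ 40 73], head=3, tail=0, size=2
read(): buf=[_ _ _ _ 73], head=4, tail=0, size=1
read(): buf=[_ _ _ _ _], head=0, tail=0, size=0
write(96): buf=[96 _ _ _ _], head=0, tail=1, size=1
read(): buf=[_ _ _ _ _], head=1, tail=1, size=0
write(2): buf=[_ 2 _ _ _], head=1, tail=2, size=1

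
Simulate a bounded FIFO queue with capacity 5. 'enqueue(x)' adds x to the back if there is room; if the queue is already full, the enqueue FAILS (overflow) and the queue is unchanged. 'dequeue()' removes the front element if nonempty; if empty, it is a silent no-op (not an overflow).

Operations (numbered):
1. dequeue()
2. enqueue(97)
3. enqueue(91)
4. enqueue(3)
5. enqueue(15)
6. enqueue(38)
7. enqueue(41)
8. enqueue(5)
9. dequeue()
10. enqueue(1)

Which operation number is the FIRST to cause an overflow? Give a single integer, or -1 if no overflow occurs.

1. dequeue(): empty, no-op, size=0
2. enqueue(97): size=1
3. enqueue(91): size=2
4. enqueue(3): size=3
5. enqueue(15): size=4
6. enqueue(38): size=5
7. enqueue(41): size=5=cap → OVERFLOW (fail)
8. enqueue(5): size=5=cap → OVERFLOW (fail)
9. dequeue(): size=4
10. enqueue(1): size=5

Answer: 7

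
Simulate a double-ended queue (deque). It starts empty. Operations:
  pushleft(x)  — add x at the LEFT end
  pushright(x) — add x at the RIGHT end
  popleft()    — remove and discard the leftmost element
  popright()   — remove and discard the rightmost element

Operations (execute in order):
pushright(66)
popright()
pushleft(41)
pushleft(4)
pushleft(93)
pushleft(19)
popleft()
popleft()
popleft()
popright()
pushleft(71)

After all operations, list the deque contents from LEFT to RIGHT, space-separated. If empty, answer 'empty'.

pushright(66): [66]
popright(): []
pushleft(41): [41]
pushleft(4): [4, 41]
pushleft(93): [93, 4, 41]
pushleft(19): [19, 93, 4, 41]
popleft(): [93, 4, 41]
popleft(): [4, 41]
popleft(): [41]
popright(): []
pushleft(71): [71]

Answer: 71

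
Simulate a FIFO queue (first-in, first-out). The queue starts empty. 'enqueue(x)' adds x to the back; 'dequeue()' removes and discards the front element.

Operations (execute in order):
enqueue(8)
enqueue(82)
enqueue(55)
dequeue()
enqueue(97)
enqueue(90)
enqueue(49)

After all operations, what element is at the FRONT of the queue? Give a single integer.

enqueue(8): queue = [8]
enqueue(82): queue = [8, 82]
enqueue(55): queue = [8, 82, 55]
dequeue(): queue = [82, 55]
enqueue(97): queue = [82, 55, 97]
enqueue(90): queue = [82, 55, 97, 90]
enqueue(49): queue = [82, 55, 97, 90, 49]

Answer: 82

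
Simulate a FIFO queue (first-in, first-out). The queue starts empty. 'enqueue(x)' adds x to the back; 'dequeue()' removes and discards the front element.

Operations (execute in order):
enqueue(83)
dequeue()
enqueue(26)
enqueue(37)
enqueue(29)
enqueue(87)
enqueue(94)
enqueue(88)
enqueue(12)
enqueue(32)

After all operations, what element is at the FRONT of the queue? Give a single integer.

Answer: 26

Derivation:
enqueue(83): queue = [83]
dequeue(): queue = []
enqueue(26): queue = [26]
enqueue(37): queue = [26, 37]
enqueue(29): queue = [26, 37, 29]
enqueue(87): queue = [26, 37, 29, 87]
enqueue(94): queue = [26, 37, 29, 87, 94]
enqueue(88): queue = [26, 37, 29, 87, 94, 88]
enqueue(12): queue = [26, 37, 29, 87, 94, 88, 12]
enqueue(32): queue = [26, 37, 29, 87, 94, 88, 12, 32]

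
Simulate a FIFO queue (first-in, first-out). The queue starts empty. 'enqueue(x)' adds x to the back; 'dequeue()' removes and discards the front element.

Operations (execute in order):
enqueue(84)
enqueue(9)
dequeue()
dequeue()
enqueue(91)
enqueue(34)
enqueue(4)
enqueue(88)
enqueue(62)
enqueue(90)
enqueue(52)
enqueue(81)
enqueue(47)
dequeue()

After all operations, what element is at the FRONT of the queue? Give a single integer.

enqueue(84): queue = [84]
enqueue(9): queue = [84, 9]
dequeue(): queue = [9]
dequeue(): queue = []
enqueue(91): queue = [91]
enqueue(34): queue = [91, 34]
enqueue(4): queue = [91, 34, 4]
enqueue(88): queue = [91, 34, 4, 88]
enqueue(62): queue = [91, 34, 4, 88, 62]
enqueue(90): queue = [91, 34, 4, 88, 62, 90]
enqueue(52): queue = [91, 34, 4, 88, 62, 90, 52]
enqueue(81): queue = [91, 34, 4, 88, 62, 90, 52, 81]
enqueue(47): queue = [91, 34, 4, 88, 62, 90, 52, 81, 47]
dequeue(): queue = [34, 4, 88, 62, 90, 52, 81, 47]

Answer: 34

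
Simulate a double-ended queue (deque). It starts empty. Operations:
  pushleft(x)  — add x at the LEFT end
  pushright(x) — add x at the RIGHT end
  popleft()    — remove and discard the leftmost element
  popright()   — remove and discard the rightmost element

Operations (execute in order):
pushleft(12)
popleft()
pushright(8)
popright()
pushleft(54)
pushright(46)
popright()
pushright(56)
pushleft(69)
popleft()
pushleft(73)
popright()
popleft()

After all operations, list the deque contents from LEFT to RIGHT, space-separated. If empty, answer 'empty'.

Answer: 54

Derivation:
pushleft(12): [12]
popleft(): []
pushright(8): [8]
popright(): []
pushleft(54): [54]
pushright(46): [54, 46]
popright(): [54]
pushright(56): [54, 56]
pushleft(69): [69, 54, 56]
popleft(): [54, 56]
pushleft(73): [73, 54, 56]
popright(): [73, 54]
popleft(): [54]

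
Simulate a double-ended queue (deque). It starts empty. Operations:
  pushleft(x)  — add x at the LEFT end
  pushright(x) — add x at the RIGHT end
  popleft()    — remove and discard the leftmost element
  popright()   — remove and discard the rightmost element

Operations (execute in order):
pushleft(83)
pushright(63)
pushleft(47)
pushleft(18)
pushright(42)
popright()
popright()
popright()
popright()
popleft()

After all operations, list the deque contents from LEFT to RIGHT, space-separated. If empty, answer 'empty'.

pushleft(83): [83]
pushright(63): [83, 63]
pushleft(47): [47, 83, 63]
pushleft(18): [18, 47, 83, 63]
pushright(42): [18, 47, 83, 63, 42]
popright(): [18, 47, 83, 63]
popright(): [18, 47, 83]
popright(): [18, 47]
popright(): [18]
popleft(): []

Answer: empty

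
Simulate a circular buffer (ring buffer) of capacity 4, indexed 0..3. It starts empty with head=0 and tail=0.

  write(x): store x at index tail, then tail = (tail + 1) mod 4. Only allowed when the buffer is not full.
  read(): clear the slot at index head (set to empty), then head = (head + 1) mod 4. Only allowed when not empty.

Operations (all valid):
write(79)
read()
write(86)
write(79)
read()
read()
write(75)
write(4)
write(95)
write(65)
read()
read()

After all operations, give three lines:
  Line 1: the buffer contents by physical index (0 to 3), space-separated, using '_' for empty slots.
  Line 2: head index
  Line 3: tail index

write(79): buf=[79 _ _ _], head=0, tail=1, size=1
read(): buf=[_ _ _ _], head=1, tail=1, size=0
write(86): buf=[_ 86 _ _], head=1, tail=2, size=1
write(79): buf=[_ 86 79 _], head=1, tail=3, size=2
read(): buf=[_ _ 79 _], head=2, tail=3, size=1
read(): buf=[_ _ _ _], head=3, tail=3, size=0
write(75): buf=[_ _ _ 75], head=3, tail=0, size=1
write(4): buf=[4 _ _ 75], head=3, tail=1, size=2
write(95): buf=[4 95 _ 75], head=3, tail=2, size=3
write(65): buf=[4 95 65 75], head=3, tail=3, size=4
read(): buf=[4 95 65 _], head=0, tail=3, size=3
read(): buf=[_ 95 65 _], head=1, tail=3, size=2

Answer: _ 95 65 _
1
3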